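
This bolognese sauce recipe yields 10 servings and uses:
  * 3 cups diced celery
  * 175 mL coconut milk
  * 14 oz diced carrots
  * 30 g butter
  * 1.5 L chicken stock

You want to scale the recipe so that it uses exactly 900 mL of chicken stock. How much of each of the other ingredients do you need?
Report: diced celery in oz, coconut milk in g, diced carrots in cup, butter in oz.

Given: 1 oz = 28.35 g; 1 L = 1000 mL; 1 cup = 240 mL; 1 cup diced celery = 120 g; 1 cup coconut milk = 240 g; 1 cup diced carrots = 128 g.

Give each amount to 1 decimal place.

diced celery: 7.6 oz; coconut milk: 105.0 g; diced carrots: 1.9 cup; butter: 0.6 oz

The original recipe has 1500 mL of chicken stock, so the scaling factor is 900 ÷ 1500 = 3/5 = 0.6.
diced celery: 3 cup × 3/5 × 120 g/cup ÷ 28.35 g/oz ≈ 7.6 oz
coconut milk: 175 mL × 3/5 ÷ 240 mL/cup × 240 g/cup = 105.0 g
diced carrots: 14 oz × 3/5 × 28.35 g/oz ÷ 128 g/cup ≈ 1.9 cup
butter: 30 g × 3/5 ÷ 28.35 g/oz ≈ 0.6 oz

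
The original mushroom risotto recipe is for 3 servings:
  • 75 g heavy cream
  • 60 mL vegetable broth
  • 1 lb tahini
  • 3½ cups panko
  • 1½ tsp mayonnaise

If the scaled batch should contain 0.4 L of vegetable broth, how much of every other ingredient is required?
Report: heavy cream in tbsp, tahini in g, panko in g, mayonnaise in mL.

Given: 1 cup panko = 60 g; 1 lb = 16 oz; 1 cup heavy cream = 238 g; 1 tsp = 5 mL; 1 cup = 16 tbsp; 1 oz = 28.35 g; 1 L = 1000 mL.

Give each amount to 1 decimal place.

heavy cream: 33.6 tbsp; tahini: 3024.0 g; panko: 1400.0 g; mayonnaise: 50.0 mL

The original recipe has 0.06 L of vegetable broth, so the scaling factor is 0.4 ÷ 0.06 = 20/3.
heavy cream: 75 g × 20/3 ÷ 238 g/cup × 16 tbsp/cup ≈ 33.6 tbsp
tahini: 1 lb × 20/3 × 16 oz/lb × 28.35 g/oz = 3024.0 g
panko: 3.5 cup × 20/3 × 60 g/cup = 1400.0 g
mayonnaise: 1.5 tsp × 20/3 × 5 mL/tsp = 50.0 mL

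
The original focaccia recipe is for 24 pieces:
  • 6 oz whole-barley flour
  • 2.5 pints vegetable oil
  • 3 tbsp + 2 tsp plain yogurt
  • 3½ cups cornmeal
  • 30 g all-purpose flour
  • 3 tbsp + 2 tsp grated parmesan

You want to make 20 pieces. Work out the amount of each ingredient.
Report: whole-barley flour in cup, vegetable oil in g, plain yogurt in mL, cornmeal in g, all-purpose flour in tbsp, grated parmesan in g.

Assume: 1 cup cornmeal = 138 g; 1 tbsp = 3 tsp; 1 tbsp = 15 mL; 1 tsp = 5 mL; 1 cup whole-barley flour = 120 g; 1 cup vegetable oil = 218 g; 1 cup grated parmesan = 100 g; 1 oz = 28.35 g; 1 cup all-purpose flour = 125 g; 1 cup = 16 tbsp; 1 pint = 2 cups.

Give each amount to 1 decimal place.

whole-barley flour: 1.2 cup; vegetable oil: 908.3 g; plain yogurt: 45.8 mL; cornmeal: 402.5 g; all-purpose flour: 3.2 tbsp; grated parmesan: 19.1 g

Scaling factor: 20/24 = 5/6.
whole-barley flour: 6 oz × 5/6 × 28.35 g/oz ÷ 120 g/cup ≈ 1.2 cup
vegetable oil: 2.5 pint × 5/6 × 2 cup/pint × 218 g/cup ≈ 908.3 g
plain yogurt: (3 tbsp + 2 tsp = 11/3 tbsp) × 5/6 × 15 mL/tbsp ≈ 45.8 mL
cornmeal: 3.5 cup × 5/6 × 138 g/cup = 402.5 g
all-purpose flour: 30 g × 5/6 ÷ 125 g/cup × 16 tbsp/cup = 3.2 tbsp
grated parmesan: (3 tbsp + 2 tsp = 11/3 tbsp) × 5/6 ÷ 16 tbsp/cup × 100 g/cup ≈ 19.1 g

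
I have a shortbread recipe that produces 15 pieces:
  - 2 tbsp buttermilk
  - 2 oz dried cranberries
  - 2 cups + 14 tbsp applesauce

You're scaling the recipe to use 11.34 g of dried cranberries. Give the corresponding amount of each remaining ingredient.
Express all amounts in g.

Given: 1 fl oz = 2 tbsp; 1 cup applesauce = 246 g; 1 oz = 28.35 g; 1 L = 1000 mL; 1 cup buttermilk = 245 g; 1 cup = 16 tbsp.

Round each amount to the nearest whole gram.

buttermilk: 6 g; applesauce: 141 g

The original recipe has 56.7 g of dried cranberries, so the scaling factor is 11.34 ÷ 56.7 = 1/5 = 0.2.
buttermilk: 2 tbsp × 1/5 ÷ 16 tbsp/cup × 245 g/cup ≈ 6 g
applesauce: (2 cup + 14 tbsp = 2.875 cup) × 1/5 × 246 g/cup ≈ 141 g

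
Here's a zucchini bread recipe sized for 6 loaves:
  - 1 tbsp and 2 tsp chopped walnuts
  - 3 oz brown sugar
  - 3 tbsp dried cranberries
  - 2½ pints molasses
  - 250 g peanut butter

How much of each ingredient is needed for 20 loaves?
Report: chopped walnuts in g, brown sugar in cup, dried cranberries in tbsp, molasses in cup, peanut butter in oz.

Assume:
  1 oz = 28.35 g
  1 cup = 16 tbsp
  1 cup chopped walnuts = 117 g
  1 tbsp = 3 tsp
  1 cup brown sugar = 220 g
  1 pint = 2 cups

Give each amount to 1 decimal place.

chopped walnuts: 40.6 g; brown sugar: 1.3 cup; dried cranberries: 10.0 tbsp; molasses: 16.7 cup; peanut butter: 29.4 oz

Scaling factor: 20/6 = 10/3.
chopped walnuts: (1 tbsp + 2 tsp = 5/3 tbsp) × 10/3 ÷ 16 tbsp/cup × 117 g/cup ≈ 40.6 g
brown sugar: 3 oz × 10/3 × 28.35 g/oz ÷ 220 g/cup ≈ 1.3 cup
dried cranberries: 3 tbsp × 10/3 = 10.0 tbsp
molasses: 2.5 pint × 10/3 × 2 cup/pint ≈ 16.7 cup
peanut butter: 250 g × 10/3 ÷ 28.35 g/oz ≈ 29.4 oz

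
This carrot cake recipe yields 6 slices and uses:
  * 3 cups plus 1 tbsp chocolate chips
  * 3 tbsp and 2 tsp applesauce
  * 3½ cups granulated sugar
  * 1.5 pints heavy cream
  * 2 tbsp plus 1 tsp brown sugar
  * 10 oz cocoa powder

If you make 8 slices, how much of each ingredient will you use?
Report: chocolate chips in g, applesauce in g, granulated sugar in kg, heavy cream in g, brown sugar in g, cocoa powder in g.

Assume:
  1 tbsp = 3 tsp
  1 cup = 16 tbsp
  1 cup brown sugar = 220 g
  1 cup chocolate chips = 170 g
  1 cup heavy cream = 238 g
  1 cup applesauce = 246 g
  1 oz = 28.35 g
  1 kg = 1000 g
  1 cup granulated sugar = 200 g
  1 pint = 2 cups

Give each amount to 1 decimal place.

chocolate chips: 694.2 g; applesauce: 75.2 g; granulated sugar: 0.9 kg; heavy cream: 952.0 g; brown sugar: 42.8 g; cocoa powder: 378.0 g

Scaling factor: 8/6 = 4/3.
chocolate chips: (3 cup + 1 tbsp = 3.0625 cup) × 4/3 × 170 g/cup ≈ 694.2 g
applesauce: (3 tbsp + 2 tsp = 11/3 tbsp) × 4/3 ÷ 16 tbsp/cup × 246 g/cup ≈ 75.2 g
granulated sugar: 3.5 cup × 4/3 × 200 g/cup ÷ 1000 g/kg ≈ 0.9 kg
heavy cream: 1.5 pint × 4/3 × 2 cup/pint × 238 g/cup = 952.0 g
brown sugar: (2 tbsp + 1 tsp = 7/3 tbsp) × 4/3 ÷ 16 tbsp/cup × 220 g/cup ≈ 42.8 g
cocoa powder: 10 oz × 4/3 × 28.35 g/oz = 378.0 g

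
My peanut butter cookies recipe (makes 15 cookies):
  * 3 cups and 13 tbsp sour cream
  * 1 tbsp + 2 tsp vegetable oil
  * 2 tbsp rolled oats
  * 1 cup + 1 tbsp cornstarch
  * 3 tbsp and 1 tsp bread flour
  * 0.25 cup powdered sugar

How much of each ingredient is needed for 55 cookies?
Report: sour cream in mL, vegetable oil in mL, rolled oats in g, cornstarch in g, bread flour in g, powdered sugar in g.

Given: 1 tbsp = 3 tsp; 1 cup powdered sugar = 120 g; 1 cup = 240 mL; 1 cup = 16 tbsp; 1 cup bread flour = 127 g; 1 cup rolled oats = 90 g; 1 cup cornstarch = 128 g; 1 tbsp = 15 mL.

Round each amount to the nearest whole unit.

Scaling factor: 55/15 = 11/3.
sour cream: (3 cup + 13 tbsp = 3.8125 cup) × 11/3 × 240 mL/cup = 3355 mL
vegetable oil: (1 tbsp + 2 tsp = 5/3 tbsp) × 11/3 × 15 mL/tbsp ≈ 92 mL
rolled oats: 2 tbsp × 11/3 ÷ 16 tbsp/cup × 90 g/cup ≈ 41 g
cornstarch: (1 cup + 1 tbsp = 1.0625 cup) × 11/3 × 128 g/cup ≈ 499 g
bread flour: (3 tbsp + 1 tsp = 10/3 tbsp) × 11/3 ÷ 16 tbsp/cup × 127 g/cup ≈ 97 g
powdered sugar: 0.25 cup × 11/3 × 120 g/cup = 110 g

sour cream: 3355 mL; vegetable oil: 92 mL; rolled oats: 41 g; cornstarch: 499 g; bread flour: 97 g; powdered sugar: 110 g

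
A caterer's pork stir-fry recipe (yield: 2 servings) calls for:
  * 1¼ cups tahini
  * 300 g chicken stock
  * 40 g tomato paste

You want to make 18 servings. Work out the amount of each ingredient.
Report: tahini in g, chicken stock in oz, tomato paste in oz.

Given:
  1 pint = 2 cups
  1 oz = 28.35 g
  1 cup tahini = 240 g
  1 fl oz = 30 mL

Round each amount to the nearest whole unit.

tahini: 2700 g; chicken stock: 95 oz; tomato paste: 13 oz

Scaling factor: 18/2 = 9.
tahini: 1.25 cup × 9 × 240 g/cup = 2700 g
chicken stock: 300 g × 9 ÷ 28.35 g/oz ≈ 95 oz
tomato paste: 40 g × 9 ÷ 28.35 g/oz ≈ 13 oz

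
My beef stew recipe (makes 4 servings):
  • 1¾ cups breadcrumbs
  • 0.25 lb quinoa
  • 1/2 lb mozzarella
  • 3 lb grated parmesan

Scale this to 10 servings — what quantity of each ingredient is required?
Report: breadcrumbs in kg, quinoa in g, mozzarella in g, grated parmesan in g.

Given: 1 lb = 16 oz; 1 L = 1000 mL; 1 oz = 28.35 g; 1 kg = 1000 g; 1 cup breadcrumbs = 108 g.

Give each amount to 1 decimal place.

breadcrumbs: 0.5 kg; quinoa: 283.5 g; mozzarella: 567.0 g; grated parmesan: 3402.0 g

Scaling factor: 10/4 = 5/2 = 2.5.
breadcrumbs: 1.75 cup × 5/2 × 108 g/cup ÷ 1000 g/kg ≈ 0.5 kg
quinoa: 0.25 lb × 5/2 × 16 oz/lb × 28.35 g/oz = 283.5 g
mozzarella: 0.5 lb × 5/2 × 16 oz/lb × 28.35 g/oz = 567.0 g
grated parmesan: 3 lb × 5/2 × 16 oz/lb × 28.35 g/oz = 3402.0 g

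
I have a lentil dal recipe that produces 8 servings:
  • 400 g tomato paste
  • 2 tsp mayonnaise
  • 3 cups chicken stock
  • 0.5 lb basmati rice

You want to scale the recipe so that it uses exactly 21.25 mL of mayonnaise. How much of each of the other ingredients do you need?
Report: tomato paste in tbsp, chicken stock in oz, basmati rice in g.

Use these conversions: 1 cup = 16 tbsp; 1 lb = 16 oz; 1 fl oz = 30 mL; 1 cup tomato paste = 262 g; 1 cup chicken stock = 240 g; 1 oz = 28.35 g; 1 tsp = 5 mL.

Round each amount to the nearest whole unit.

tomato paste: 52 tbsp; chicken stock: 54 oz; basmati rice: 482 g

The original recipe has 10 mL of mayonnaise, so the scaling factor is 21.25 ÷ 10 = 17/8 = 2.125.
tomato paste: 400 g × 17/8 ÷ 262 g/cup × 16 tbsp/cup ≈ 52 tbsp
chicken stock: 3 cup × 17/8 × 240 g/cup ÷ 28.35 g/oz ≈ 54 oz
basmati rice: 0.5 lb × 17/8 × 16 oz/lb × 28.35 g/oz ≈ 482 g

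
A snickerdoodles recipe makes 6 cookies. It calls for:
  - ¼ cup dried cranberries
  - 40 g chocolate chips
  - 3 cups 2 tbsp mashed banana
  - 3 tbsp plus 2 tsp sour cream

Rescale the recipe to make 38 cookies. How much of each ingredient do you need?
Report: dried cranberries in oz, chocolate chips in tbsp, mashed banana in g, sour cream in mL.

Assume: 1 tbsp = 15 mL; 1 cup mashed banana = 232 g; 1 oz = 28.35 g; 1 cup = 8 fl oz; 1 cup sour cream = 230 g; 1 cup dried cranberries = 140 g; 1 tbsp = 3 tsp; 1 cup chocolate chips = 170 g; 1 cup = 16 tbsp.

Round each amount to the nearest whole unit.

dried cranberries: 8 oz; chocolate chips: 24 tbsp; mashed banana: 4592 g; sour cream: 348 mL

Scaling factor: 38/6 = 19/3.
dried cranberries: 0.25 cup × 19/3 × 140 g/cup ÷ 28.35 g/oz ≈ 8 oz
chocolate chips: 40 g × 19/3 ÷ 170 g/cup × 16 tbsp/cup ≈ 24 tbsp
mashed banana: (3 cup + 2 tbsp = 3.125 cup) × 19/3 × 232 g/cup ≈ 4592 g
sour cream: (3 tbsp + 2 tsp = 11/3 tbsp) × 19/3 × 15 mL/tbsp ≈ 348 mL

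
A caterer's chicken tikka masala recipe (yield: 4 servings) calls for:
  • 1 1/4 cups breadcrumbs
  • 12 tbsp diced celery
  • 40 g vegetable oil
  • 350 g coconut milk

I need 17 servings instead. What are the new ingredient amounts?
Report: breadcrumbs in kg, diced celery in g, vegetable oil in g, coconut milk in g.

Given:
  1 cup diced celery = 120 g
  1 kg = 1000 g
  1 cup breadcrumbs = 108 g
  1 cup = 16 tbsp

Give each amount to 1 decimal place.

Scaling factor: 17/4 = 4.25.
breadcrumbs: 1.25 cup × 17/4 × 108 g/cup ÷ 1000 g/kg ≈ 0.6 kg
diced celery: 12 tbsp × 17/4 ÷ 16 tbsp/cup × 120 g/cup = 382.5 g
vegetable oil: 40 g × 17/4 = 170.0 g
coconut milk: 350 g × 17/4 = 1487.5 g

breadcrumbs: 0.6 kg; diced celery: 382.5 g; vegetable oil: 170.0 g; coconut milk: 1487.5 g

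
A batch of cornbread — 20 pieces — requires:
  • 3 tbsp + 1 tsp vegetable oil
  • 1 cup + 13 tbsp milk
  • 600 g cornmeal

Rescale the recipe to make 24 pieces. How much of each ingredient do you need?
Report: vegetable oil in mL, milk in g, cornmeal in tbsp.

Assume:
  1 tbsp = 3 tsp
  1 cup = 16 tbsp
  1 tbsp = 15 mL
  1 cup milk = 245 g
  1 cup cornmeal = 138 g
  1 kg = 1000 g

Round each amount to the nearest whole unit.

vegetable oil: 60 mL; milk: 533 g; cornmeal: 83 tbsp

Scaling factor: 24/20 = 6/5 = 1.2.
vegetable oil: (3 tbsp + 1 tsp = 10/3 tbsp) × 6/5 × 15 mL/tbsp = 60 mL
milk: (1 cup + 13 tbsp = 1.8125 cup) × 6/5 × 245 g/cup ≈ 533 g
cornmeal: 600 g × 6/5 ÷ 138 g/cup × 16 tbsp/cup ≈ 83 tbsp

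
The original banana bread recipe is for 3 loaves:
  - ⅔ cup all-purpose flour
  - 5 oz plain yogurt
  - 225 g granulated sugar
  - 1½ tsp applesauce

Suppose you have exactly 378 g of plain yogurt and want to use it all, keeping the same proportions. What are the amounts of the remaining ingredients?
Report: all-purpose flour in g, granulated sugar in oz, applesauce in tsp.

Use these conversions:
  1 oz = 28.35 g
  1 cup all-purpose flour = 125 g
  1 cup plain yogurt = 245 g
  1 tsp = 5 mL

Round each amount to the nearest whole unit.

all-purpose flour: 222 g; granulated sugar: 21 oz; applesauce: 4 tsp

The original recipe has 141.75 g of plain yogurt, so the scaling factor is 378 ÷ 141.75 = 8/3.
all-purpose flour: 2/3 cup × 8/3 × 125 g/cup ≈ 222 g
granulated sugar: 225 g × 8/3 ÷ 28.35 g/oz ≈ 21 oz
applesauce: 1.5 tsp × 8/3 = 4 tsp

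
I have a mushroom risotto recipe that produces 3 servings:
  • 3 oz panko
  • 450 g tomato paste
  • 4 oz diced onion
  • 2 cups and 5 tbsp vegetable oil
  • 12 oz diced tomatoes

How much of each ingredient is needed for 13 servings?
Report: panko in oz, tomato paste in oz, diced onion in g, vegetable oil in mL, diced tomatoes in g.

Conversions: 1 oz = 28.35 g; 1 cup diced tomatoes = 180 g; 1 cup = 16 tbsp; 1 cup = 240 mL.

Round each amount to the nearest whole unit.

panko: 13 oz; tomato paste: 69 oz; diced onion: 491 g; vegetable oil: 2405 mL; diced tomatoes: 1474 g

Scaling factor: 13/3.
panko: 3 oz × 13/3 = 13 oz
tomato paste: 450 g × 13/3 ÷ 28.35 g/oz ≈ 69 oz
diced onion: 4 oz × 13/3 × 28.35 g/oz ≈ 491 g
vegetable oil: (2 cup + 5 tbsp = 2.3125 cup) × 13/3 × 240 mL/cup = 2405 mL
diced tomatoes: 12 oz × 13/3 × 28.35 g/oz ≈ 1474 g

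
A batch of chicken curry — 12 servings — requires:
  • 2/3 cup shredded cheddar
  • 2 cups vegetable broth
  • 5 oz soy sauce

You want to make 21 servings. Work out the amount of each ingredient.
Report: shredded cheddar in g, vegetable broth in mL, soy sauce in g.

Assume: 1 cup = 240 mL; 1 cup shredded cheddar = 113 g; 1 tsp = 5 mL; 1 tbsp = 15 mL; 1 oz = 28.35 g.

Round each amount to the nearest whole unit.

Scaling factor: 21/12 = 7/4 = 1.75.
shredded cheddar: 2/3 cup × 7/4 × 113 g/cup ≈ 132 g
vegetable broth: 2 cup × 7/4 × 240 mL/cup = 840 mL
soy sauce: 5 oz × 7/4 × 28.35 g/oz ≈ 248 g

shredded cheddar: 132 g; vegetable broth: 840 mL; soy sauce: 248 g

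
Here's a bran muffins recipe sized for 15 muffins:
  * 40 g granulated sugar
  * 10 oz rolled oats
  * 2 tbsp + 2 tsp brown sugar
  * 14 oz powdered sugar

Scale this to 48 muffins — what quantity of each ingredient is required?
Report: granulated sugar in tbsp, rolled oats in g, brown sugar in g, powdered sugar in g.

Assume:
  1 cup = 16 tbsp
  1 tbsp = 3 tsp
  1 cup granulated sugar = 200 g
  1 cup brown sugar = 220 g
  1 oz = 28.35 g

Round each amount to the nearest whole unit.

granulated sugar: 10 tbsp; rolled oats: 907 g; brown sugar: 117 g; powdered sugar: 1270 g

Scaling factor: 48/15 = 16/5 = 3.2.
granulated sugar: 40 g × 16/5 ÷ 200 g/cup × 16 tbsp/cup ≈ 10 tbsp
rolled oats: 10 oz × 16/5 × 28.35 g/oz ≈ 907 g
brown sugar: (2 tbsp + 2 tsp = 8/3 tbsp) × 16/5 ÷ 16 tbsp/cup × 220 g/cup ≈ 117 g
powdered sugar: 14 oz × 16/5 × 28.35 g/oz ≈ 1270 g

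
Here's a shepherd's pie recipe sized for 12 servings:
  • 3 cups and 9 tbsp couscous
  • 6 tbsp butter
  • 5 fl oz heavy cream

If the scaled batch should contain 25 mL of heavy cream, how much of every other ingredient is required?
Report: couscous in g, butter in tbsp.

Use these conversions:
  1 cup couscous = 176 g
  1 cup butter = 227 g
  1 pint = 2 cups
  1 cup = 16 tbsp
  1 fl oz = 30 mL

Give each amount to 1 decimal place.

The original recipe has 150 mL of heavy cream, so the scaling factor is 25 ÷ 150 = 1/6.
couscous: (3 cup + 9 tbsp = 3.5625 cup) × 1/6 × 176 g/cup = 104.5 g
butter: 6 tbsp × 1/6 = 1.0 tbsp

couscous: 104.5 g; butter: 1.0 tbsp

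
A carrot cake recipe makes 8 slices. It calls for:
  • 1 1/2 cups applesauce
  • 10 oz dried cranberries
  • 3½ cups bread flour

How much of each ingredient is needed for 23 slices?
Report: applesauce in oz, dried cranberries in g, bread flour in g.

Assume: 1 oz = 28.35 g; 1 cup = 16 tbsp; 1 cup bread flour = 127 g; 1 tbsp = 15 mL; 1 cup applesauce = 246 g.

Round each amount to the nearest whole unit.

Scaling factor: 23/8 = 2.875.
applesauce: 1.5 cup × 23/8 × 246 g/cup ÷ 28.35 g/oz ≈ 37 oz
dried cranberries: 10 oz × 23/8 × 28.35 g/oz ≈ 815 g
bread flour: 3.5 cup × 23/8 × 127 g/cup ≈ 1278 g

applesauce: 37 oz; dried cranberries: 815 g; bread flour: 1278 g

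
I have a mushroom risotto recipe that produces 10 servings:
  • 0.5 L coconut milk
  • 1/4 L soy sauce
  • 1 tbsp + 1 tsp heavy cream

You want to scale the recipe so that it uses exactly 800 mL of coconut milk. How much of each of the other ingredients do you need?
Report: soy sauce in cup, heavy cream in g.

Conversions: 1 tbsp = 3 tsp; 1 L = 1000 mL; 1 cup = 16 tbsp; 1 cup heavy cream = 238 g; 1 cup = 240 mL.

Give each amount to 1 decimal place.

The original recipe has 500 mL of coconut milk, so the scaling factor is 800 ÷ 500 = 8/5 = 1.6.
soy sauce: 0.25 L × 8/5 × 1000 mL/L ÷ 240 mL/cup ≈ 1.7 cup
heavy cream: (1 tbsp + 1 tsp = 4/3 tbsp) × 8/5 ÷ 16 tbsp/cup × 238 g/cup ≈ 31.7 g

soy sauce: 1.7 cup; heavy cream: 31.7 g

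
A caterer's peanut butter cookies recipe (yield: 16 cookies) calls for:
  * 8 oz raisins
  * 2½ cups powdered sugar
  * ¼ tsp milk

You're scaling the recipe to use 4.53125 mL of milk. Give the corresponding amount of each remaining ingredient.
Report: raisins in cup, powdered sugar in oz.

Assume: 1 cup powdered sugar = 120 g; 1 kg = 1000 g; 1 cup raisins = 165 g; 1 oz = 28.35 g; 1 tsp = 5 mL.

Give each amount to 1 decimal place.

The original recipe has 1.25 mL of milk, so the scaling factor is 4.53125 ÷ 1.25 = 29/8 = 3.625.
raisins: 8 oz × 29/8 × 28.35 g/oz ÷ 165 g/cup ≈ 5.0 cup
powdered sugar: 2.5 cup × 29/8 × 120 g/cup ÷ 28.35 g/oz ≈ 38.4 oz

raisins: 5.0 cup; powdered sugar: 38.4 oz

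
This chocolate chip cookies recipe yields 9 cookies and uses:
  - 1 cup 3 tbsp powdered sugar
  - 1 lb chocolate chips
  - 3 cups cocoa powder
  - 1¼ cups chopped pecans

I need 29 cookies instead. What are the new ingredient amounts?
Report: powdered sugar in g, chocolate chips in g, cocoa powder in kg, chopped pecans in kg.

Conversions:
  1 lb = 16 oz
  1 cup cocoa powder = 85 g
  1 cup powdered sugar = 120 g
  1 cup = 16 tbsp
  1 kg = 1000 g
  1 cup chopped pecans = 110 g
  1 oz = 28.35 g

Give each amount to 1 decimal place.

powdered sugar: 459.2 g; chocolate chips: 1461.6 g; cocoa powder: 0.8 kg; chopped pecans: 0.4 kg

Scaling factor: 29/9.
powdered sugar: (1 cup + 3 tbsp = 1.1875 cup) × 29/9 × 120 g/cup ≈ 459.2 g
chocolate chips: 1 lb × 29/9 × 16 oz/lb × 28.35 g/oz = 1461.6 g
cocoa powder: 3 cup × 29/9 × 85 g/cup ÷ 1000 g/kg ≈ 0.8 kg
chopped pecans: 1.25 cup × 29/9 × 110 g/cup ÷ 1000 g/kg ≈ 0.4 kg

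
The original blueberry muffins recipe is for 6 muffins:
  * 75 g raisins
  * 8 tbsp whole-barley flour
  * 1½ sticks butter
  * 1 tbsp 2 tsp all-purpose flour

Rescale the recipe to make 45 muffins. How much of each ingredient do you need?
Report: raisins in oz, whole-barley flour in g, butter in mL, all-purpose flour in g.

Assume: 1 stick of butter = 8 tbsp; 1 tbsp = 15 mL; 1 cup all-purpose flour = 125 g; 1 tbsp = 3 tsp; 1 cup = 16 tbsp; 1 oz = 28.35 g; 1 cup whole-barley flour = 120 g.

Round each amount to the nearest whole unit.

raisins: 20 oz; whole-barley flour: 450 g; butter: 1350 mL; all-purpose flour: 98 g

Scaling factor: 45/6 = 15/2 = 7.5.
raisins: 75 g × 15/2 ÷ 28.35 g/oz ≈ 20 oz
whole-barley flour: 8 tbsp × 15/2 ÷ 16 tbsp/cup × 120 g/cup = 450 g
butter: 1.5 stick × 15/2 × 8 tbsp/stick × 15 mL/tbsp = 1350 mL
all-purpose flour: (1 tbsp + 2 tsp = 5/3 tbsp) × 15/2 ÷ 16 tbsp/cup × 125 g/cup ≈ 98 g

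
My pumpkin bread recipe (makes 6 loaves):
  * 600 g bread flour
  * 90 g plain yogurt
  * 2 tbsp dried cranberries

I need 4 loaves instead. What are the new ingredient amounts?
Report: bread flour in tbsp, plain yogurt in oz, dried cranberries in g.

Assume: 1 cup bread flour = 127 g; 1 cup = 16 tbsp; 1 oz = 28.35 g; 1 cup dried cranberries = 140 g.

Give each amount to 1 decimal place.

Scaling factor: 4/6 = 2/3.
bread flour: 600 g × 2/3 ÷ 127 g/cup × 16 tbsp/cup ≈ 50.4 tbsp
plain yogurt: 90 g × 2/3 ÷ 28.35 g/oz ≈ 2.1 oz
dried cranberries: 2 tbsp × 2/3 ÷ 16 tbsp/cup × 140 g/cup ≈ 11.7 g

bread flour: 50.4 tbsp; plain yogurt: 2.1 oz; dried cranberries: 11.7 g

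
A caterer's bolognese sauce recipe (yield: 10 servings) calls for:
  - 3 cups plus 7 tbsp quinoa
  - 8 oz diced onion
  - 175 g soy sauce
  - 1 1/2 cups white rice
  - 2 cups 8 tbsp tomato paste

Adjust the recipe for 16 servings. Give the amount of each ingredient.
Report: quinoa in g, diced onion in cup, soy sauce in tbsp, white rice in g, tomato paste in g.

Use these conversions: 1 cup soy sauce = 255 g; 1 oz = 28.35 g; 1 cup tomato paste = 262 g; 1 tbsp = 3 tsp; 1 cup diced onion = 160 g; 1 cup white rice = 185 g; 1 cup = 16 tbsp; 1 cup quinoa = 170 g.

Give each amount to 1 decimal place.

Scaling factor: 16/10 = 8/5 = 1.6.
quinoa: (3 cup + 7 tbsp = 3.4375 cup) × 8/5 × 170 g/cup = 935.0 g
diced onion: 8 oz × 8/5 × 28.35 g/oz ÷ 160 g/cup ≈ 2.3 cup
soy sauce: 175 g × 8/5 ÷ 255 g/cup × 16 tbsp/cup ≈ 17.6 tbsp
white rice: 1.5 cup × 8/5 × 185 g/cup = 444.0 g
tomato paste: (2 cup + 8 tbsp = 2.5 cup) × 8/5 × 262 g/cup = 1048.0 g

quinoa: 935.0 g; diced onion: 2.3 cup; soy sauce: 17.6 tbsp; white rice: 444.0 g; tomato paste: 1048.0 g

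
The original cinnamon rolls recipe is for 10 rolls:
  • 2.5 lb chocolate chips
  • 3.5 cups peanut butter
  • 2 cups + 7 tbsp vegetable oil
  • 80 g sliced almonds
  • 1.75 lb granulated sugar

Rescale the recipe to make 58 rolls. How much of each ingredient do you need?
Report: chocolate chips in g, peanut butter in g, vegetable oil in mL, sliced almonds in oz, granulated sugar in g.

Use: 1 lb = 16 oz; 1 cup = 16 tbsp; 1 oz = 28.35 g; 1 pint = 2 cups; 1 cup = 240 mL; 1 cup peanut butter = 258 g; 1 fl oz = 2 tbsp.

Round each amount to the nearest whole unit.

Scaling factor: 58/10 = 29/5 = 5.8.
chocolate chips: 2.5 lb × 29/5 × 16 oz/lb × 28.35 g/oz ≈ 6577 g
peanut butter: 3.5 cup × 29/5 × 258 g/cup ≈ 5237 g
vegetable oil: (2 cup + 7 tbsp = 2.4375 cup) × 29/5 × 240 mL/cup = 3393 mL
sliced almonds: 80 g × 29/5 ÷ 28.35 g/oz ≈ 16 oz
granulated sugar: 1.75 lb × 29/5 × 16 oz/lb × 28.35 g/oz ≈ 4604 g

chocolate chips: 6577 g; peanut butter: 5237 g; vegetable oil: 3393 mL; sliced almonds: 16 oz; granulated sugar: 4604 g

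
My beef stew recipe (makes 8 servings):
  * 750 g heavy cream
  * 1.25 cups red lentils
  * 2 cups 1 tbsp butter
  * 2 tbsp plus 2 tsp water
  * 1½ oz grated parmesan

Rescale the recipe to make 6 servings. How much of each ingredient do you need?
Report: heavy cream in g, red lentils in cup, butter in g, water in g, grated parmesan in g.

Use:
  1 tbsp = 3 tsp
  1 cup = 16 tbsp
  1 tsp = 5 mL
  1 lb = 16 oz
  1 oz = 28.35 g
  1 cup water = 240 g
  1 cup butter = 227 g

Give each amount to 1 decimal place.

heavy cream: 562.5 g; red lentils: 0.9 cup; butter: 351.1 g; water: 30.0 g; grated parmesan: 31.9 g

Scaling factor: 6/8 = 3/4 = 0.75.
heavy cream: 750 g × 3/4 = 562.5 g
red lentils: 1.25 cup × 3/4 ≈ 0.9 cup
butter: (2 cup + 1 tbsp = 2.0625 cup) × 3/4 × 227 g/cup ≈ 351.1 g
water: (2 tbsp + 2 tsp = 8/3 tbsp) × 3/4 ÷ 16 tbsp/cup × 240 g/cup = 30.0 g
grated parmesan: 1.5 oz × 3/4 × 28.35 g/oz ≈ 31.9 g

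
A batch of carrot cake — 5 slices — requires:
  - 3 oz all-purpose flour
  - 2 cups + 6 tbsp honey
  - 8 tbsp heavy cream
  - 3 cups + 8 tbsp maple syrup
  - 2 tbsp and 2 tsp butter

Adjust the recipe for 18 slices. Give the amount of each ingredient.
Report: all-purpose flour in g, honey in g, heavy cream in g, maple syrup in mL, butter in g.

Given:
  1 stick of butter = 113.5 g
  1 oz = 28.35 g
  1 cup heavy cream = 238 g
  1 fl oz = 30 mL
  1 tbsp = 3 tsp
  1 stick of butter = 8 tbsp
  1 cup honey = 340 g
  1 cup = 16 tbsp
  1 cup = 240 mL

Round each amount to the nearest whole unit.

Scaling factor: 18/5 = 3.6.
all-purpose flour: 3 oz × 18/5 × 28.35 g/oz ≈ 306 g
honey: (2 cup + 6 tbsp = 2.375 cup) × 18/5 × 340 g/cup = 2907 g
heavy cream: 8 tbsp × 18/5 ÷ 16 tbsp/cup × 238 g/cup ≈ 428 g
maple syrup: (3 cup + 8 tbsp = 3.5 cup) × 18/5 × 240 mL/cup = 3024 mL
butter: (2 tbsp + 2 tsp = 8/3 tbsp) × 18/5 ÷ 8 tbsp/stick × 113.5 g/stick ≈ 136 g

all-purpose flour: 306 g; honey: 2907 g; heavy cream: 428 g; maple syrup: 3024 mL; butter: 136 g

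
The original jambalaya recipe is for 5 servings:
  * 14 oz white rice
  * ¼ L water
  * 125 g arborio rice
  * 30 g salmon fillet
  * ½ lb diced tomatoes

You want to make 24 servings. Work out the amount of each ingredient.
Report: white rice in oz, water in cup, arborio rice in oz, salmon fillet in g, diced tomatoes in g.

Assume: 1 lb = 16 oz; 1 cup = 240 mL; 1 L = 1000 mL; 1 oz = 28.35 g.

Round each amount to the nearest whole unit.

Scaling factor: 24/5 = 4.8.
white rice: 14 oz × 24/5 ≈ 67 oz
water: 0.25 L × 24/5 × 1000 mL/L ÷ 240 mL/cup = 5 cup
arborio rice: 125 g × 24/5 ÷ 28.35 g/oz ≈ 21 oz
salmon fillet: 30 g × 24/5 = 144 g
diced tomatoes: 0.5 lb × 24/5 × 16 oz/lb × 28.35 g/oz ≈ 1089 g

white rice: 67 oz; water: 5 cup; arborio rice: 21 oz; salmon fillet: 144 g; diced tomatoes: 1089 g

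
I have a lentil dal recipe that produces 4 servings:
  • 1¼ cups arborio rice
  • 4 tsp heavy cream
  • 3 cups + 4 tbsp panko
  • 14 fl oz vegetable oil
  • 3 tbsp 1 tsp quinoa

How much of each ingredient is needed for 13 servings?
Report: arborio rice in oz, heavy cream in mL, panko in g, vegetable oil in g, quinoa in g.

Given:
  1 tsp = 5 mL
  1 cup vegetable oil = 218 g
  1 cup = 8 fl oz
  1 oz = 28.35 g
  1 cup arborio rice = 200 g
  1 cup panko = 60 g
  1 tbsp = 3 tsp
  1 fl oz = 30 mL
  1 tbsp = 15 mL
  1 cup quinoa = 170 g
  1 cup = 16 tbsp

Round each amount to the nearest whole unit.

arborio rice: 29 oz; heavy cream: 65 mL; panko: 634 g; vegetable oil: 1240 g; quinoa: 115 g

Scaling factor: 13/4 = 3.25.
arborio rice: 1.25 cup × 13/4 × 200 g/cup ÷ 28.35 g/oz ≈ 29 oz
heavy cream: 4 tsp × 13/4 × 5 mL/tsp = 65 mL
panko: (3 cup + 4 tbsp = 3.25 cup) × 13/4 × 60 g/cup ≈ 634 g
vegetable oil: 14 fl oz × 13/4 ÷ 8 fl oz/cup × 218 g/cup ≈ 1240 g
quinoa: (3 tbsp + 1 tsp = 10/3 tbsp) × 13/4 ÷ 16 tbsp/cup × 170 g/cup ≈ 115 g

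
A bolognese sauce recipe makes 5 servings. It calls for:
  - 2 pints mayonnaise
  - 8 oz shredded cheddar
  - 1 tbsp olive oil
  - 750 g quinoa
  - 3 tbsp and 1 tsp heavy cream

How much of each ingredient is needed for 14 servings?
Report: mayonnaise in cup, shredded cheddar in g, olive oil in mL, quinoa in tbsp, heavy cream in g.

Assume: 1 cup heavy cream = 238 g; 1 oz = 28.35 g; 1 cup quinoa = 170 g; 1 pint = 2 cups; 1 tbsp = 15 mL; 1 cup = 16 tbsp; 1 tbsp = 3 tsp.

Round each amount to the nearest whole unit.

Scaling factor: 14/5 = 2.8.
mayonnaise: 2 pint × 14/5 × 2 cup/pint ≈ 11 cup
shredded cheddar: 8 oz × 14/5 × 28.35 g/oz ≈ 635 g
olive oil: 1 tbsp × 14/5 × 15 mL/tbsp = 42 mL
quinoa: 750 g × 14/5 ÷ 170 g/cup × 16 tbsp/cup ≈ 198 tbsp
heavy cream: (3 tbsp + 1 tsp = 10/3 tbsp) × 14/5 ÷ 16 tbsp/cup × 238 g/cup ≈ 139 g

mayonnaise: 11 cup; shredded cheddar: 635 g; olive oil: 42 mL; quinoa: 198 tbsp; heavy cream: 139 g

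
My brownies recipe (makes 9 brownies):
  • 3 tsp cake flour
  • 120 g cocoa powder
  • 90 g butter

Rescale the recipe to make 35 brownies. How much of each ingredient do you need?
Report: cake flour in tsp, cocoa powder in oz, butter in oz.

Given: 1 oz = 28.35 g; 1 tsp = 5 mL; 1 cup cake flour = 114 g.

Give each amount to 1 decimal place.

cake flour: 11.7 tsp; cocoa powder: 16.5 oz; butter: 12.3 oz

Scaling factor: 35/9.
cake flour: 3 tsp × 35/9 ≈ 11.7 tsp
cocoa powder: 120 g × 35/9 ÷ 28.35 g/oz ≈ 16.5 oz
butter: 90 g × 35/9 ÷ 28.35 g/oz ≈ 12.3 oz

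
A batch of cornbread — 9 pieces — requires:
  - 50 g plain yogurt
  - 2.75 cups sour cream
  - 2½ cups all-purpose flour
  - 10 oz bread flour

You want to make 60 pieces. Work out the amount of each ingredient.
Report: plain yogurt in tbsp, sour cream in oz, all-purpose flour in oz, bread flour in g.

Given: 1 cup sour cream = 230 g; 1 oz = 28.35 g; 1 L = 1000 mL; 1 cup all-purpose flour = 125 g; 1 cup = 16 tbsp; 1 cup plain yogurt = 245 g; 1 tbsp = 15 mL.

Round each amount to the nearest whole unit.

Scaling factor: 60/9 = 20/3.
plain yogurt: 50 g × 20/3 ÷ 245 g/cup × 16 tbsp/cup ≈ 22 tbsp
sour cream: 2.75 cup × 20/3 × 230 g/cup ÷ 28.35 g/oz ≈ 149 oz
all-purpose flour: 2.5 cup × 20/3 × 125 g/cup ÷ 28.35 g/oz ≈ 73 oz
bread flour: 10 oz × 20/3 × 28.35 g/oz = 1890 g

plain yogurt: 22 tbsp; sour cream: 149 oz; all-purpose flour: 73 oz; bread flour: 1890 g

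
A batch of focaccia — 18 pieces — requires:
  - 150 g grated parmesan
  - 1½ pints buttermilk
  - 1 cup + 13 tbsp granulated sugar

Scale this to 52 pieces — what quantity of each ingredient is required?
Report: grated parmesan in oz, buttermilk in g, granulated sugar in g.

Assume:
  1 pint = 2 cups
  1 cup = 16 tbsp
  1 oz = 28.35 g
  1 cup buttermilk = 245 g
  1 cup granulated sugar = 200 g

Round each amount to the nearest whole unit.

Scaling factor: 52/18 = 26/9.
grated parmesan: 150 g × 26/9 ÷ 28.35 g/oz ≈ 15 oz
buttermilk: 1.5 pint × 26/9 × 2 cup/pint × 245 g/cup ≈ 2123 g
granulated sugar: (1 cup + 13 tbsp = 1.8125 cup) × 26/9 × 200 g/cup ≈ 1047 g

grated parmesan: 15 oz; buttermilk: 2123 g; granulated sugar: 1047 g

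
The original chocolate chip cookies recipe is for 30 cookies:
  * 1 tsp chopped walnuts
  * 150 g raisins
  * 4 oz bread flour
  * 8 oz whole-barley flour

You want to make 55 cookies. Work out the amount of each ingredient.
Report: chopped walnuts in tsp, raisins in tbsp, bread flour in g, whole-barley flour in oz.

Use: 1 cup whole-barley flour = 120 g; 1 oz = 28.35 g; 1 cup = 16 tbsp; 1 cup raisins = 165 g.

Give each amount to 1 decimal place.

chopped walnuts: 1.8 tsp; raisins: 26.7 tbsp; bread flour: 207.9 g; whole-barley flour: 14.7 oz

Scaling factor: 55/30 = 11/6.
chopped walnuts: 1 tsp × 11/6 ≈ 1.8 tsp
raisins: 150 g × 11/6 ÷ 165 g/cup × 16 tbsp/cup ≈ 26.7 tbsp
bread flour: 4 oz × 11/6 × 28.35 g/oz = 207.9 g
whole-barley flour: 8 oz × 11/6 ≈ 14.7 oz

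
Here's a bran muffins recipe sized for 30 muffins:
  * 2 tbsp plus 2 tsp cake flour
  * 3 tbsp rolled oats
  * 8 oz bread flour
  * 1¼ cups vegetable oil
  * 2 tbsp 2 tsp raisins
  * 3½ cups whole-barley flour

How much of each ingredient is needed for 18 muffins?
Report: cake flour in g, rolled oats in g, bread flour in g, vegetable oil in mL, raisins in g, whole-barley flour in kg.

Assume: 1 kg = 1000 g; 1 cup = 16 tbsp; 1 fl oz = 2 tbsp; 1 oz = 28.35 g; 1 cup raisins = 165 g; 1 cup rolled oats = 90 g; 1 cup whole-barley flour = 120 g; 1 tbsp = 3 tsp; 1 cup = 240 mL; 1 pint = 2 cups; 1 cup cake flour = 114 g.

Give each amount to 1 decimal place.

Scaling factor: 18/30 = 3/5 = 0.6.
cake flour: (2 tbsp + 2 tsp = 8/3 tbsp) × 3/5 ÷ 16 tbsp/cup × 114 g/cup = 11.4 g
rolled oats: 3 tbsp × 3/5 ÷ 16 tbsp/cup × 90 g/cup ≈ 10.1 g
bread flour: 8 oz × 3/5 × 28.35 g/oz ≈ 136.1 g
vegetable oil: 1.25 cup × 3/5 × 240 mL/cup = 180.0 mL
raisins: (2 tbsp + 2 tsp = 8/3 tbsp) × 3/5 ÷ 16 tbsp/cup × 165 g/cup = 16.5 g
whole-barley flour: 3.5 cup × 3/5 × 120 g/cup ÷ 1000 g/kg ≈ 0.3 kg

cake flour: 11.4 g; rolled oats: 10.1 g; bread flour: 136.1 g; vegetable oil: 180.0 mL; raisins: 16.5 g; whole-barley flour: 0.3 kg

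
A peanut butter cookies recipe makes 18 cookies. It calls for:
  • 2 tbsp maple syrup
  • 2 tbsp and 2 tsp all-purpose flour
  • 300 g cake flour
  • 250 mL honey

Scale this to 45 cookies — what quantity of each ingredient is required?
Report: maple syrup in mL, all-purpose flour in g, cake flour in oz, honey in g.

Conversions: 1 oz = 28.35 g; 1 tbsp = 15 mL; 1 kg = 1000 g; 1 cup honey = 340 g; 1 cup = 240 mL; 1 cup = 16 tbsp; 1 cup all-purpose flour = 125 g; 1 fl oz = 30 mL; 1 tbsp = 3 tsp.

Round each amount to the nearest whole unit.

maple syrup: 75 mL; all-purpose flour: 52 g; cake flour: 26 oz; honey: 885 g

Scaling factor: 45/18 = 5/2 = 2.5.
maple syrup: 2 tbsp × 5/2 × 15 mL/tbsp = 75 mL
all-purpose flour: (2 tbsp + 2 tsp = 8/3 tbsp) × 5/2 ÷ 16 tbsp/cup × 125 g/cup ≈ 52 g
cake flour: 300 g × 5/2 ÷ 28.35 g/oz ≈ 26 oz
honey: 250 mL × 5/2 ÷ 240 mL/cup × 340 g/cup ≈ 885 g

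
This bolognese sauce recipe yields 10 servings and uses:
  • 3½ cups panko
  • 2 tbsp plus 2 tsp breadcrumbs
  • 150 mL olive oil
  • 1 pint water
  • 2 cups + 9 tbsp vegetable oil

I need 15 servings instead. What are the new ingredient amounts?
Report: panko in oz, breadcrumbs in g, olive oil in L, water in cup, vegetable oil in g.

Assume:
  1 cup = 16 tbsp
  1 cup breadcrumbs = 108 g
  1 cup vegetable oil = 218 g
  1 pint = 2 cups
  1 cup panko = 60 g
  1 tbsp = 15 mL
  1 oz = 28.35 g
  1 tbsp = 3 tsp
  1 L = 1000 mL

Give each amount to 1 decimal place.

panko: 11.1 oz; breadcrumbs: 27.0 g; olive oil: 0.2 L; water: 3.0 cup; vegetable oil: 837.9 g

Scaling factor: 15/10 = 3/2 = 1.5.
panko: 3.5 cup × 3/2 × 60 g/cup ÷ 28.35 g/oz ≈ 11.1 oz
breadcrumbs: (2 tbsp + 2 tsp = 8/3 tbsp) × 3/2 ÷ 16 tbsp/cup × 108 g/cup = 27.0 g
olive oil: 150 mL × 3/2 ÷ 1000 mL/L ≈ 0.2 L
water: 1 pint × 3/2 × 2 cup/pint = 3.0 cup
vegetable oil: (2 cup + 9 tbsp = 2.5625 cup) × 3/2 × 218 g/cup ≈ 837.9 g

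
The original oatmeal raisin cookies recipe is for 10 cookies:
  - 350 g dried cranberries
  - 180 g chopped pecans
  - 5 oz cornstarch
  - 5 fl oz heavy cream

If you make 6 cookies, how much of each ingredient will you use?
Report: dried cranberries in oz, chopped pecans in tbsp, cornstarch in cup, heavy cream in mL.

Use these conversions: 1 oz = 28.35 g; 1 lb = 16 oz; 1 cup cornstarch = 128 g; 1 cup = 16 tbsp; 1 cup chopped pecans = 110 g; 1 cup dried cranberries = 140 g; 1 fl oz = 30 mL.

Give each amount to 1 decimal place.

dried cranberries: 7.4 oz; chopped pecans: 15.7 tbsp; cornstarch: 0.7 cup; heavy cream: 90.0 mL

Scaling factor: 6/10 = 3/5 = 0.6.
dried cranberries: 350 g × 3/5 ÷ 28.35 g/oz ≈ 7.4 oz
chopped pecans: 180 g × 3/5 ÷ 110 g/cup × 16 tbsp/cup ≈ 15.7 tbsp
cornstarch: 5 oz × 3/5 × 28.35 g/oz ÷ 128 g/cup ≈ 0.7 cup
heavy cream: 5 fl oz × 3/5 × 30 mL/fl oz = 90.0 mL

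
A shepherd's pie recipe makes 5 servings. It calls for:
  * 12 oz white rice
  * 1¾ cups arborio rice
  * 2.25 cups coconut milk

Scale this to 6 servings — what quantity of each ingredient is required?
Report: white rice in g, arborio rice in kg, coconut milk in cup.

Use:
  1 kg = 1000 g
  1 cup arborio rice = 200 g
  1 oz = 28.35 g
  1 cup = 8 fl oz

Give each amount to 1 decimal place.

white rice: 408.2 g; arborio rice: 0.4 kg; coconut milk: 2.7 cup

Scaling factor: 6/5 = 1.2.
white rice: 12 oz × 6/5 × 28.35 g/oz ≈ 408.2 g
arborio rice: 1.75 cup × 6/5 × 200 g/cup ÷ 1000 g/kg ≈ 0.4 kg
coconut milk: 2.25 cup × 6/5 = 2.7 cup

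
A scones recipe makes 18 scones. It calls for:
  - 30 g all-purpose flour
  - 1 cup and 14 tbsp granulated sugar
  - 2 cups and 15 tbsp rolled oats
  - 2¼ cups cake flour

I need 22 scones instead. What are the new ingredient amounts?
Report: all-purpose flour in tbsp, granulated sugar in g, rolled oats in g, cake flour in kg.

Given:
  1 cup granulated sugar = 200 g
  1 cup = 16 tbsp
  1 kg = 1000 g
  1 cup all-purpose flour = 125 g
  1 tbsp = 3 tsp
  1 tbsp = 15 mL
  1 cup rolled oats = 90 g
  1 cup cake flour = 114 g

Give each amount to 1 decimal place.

all-purpose flour: 4.7 tbsp; granulated sugar: 458.3 g; rolled oats: 323.1 g; cake flour: 0.3 kg

Scaling factor: 22/18 = 11/9.
all-purpose flour: 30 g × 11/9 ÷ 125 g/cup × 16 tbsp/cup ≈ 4.7 tbsp
granulated sugar: (1 cup + 14 tbsp = 1.875 cup) × 11/9 × 200 g/cup ≈ 458.3 g
rolled oats: (2 cup + 15 tbsp = 2.9375 cup) × 11/9 × 90 g/cup ≈ 323.1 g
cake flour: 2.25 cup × 11/9 × 114 g/cup ÷ 1000 g/kg ≈ 0.3 kg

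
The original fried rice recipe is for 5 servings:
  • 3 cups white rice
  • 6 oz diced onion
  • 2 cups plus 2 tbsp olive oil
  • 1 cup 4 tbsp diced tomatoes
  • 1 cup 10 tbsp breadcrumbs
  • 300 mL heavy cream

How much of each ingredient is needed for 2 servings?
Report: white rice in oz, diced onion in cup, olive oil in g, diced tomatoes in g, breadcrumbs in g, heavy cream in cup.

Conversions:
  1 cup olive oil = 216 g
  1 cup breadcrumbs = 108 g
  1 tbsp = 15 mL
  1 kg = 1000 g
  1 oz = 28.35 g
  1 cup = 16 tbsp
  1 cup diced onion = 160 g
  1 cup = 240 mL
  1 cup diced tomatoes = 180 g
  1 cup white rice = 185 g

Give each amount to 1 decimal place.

Scaling factor: 2/5 = 0.4.
white rice: 3 cup × 2/5 × 185 g/cup ÷ 28.35 g/oz ≈ 7.8 oz
diced onion: 6 oz × 2/5 × 28.35 g/oz ÷ 160 g/cup ≈ 0.4 cup
olive oil: (2 cup + 2 tbsp = 2.125 cup) × 2/5 × 216 g/cup = 183.6 g
diced tomatoes: (1 cup + 4 tbsp = 1.25 cup) × 2/5 × 180 g/cup = 90.0 g
breadcrumbs: (1 cup + 10 tbsp = 1.625 cup) × 2/5 × 108 g/cup = 70.2 g
heavy cream: 300 mL × 2/5 ÷ 240 mL/cup = 0.5 cup

white rice: 7.8 oz; diced onion: 0.4 cup; olive oil: 183.6 g; diced tomatoes: 90.0 g; breadcrumbs: 70.2 g; heavy cream: 0.5 cup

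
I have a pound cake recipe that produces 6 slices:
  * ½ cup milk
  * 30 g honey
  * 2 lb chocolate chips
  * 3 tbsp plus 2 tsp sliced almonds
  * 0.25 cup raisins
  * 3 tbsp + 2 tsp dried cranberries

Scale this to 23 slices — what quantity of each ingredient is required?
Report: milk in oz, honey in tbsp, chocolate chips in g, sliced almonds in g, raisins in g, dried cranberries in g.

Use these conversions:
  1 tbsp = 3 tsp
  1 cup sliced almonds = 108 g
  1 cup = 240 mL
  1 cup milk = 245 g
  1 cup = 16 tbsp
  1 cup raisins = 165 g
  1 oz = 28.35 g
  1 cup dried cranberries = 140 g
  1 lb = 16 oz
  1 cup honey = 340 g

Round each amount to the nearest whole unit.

milk: 17 oz; honey: 5 tbsp; chocolate chips: 3478 g; sliced almonds: 95 g; raisins: 158 g; dried cranberries: 123 g

Scaling factor: 23/6.
milk: 0.5 cup × 23/6 × 245 g/cup ÷ 28.35 g/oz ≈ 17 oz
honey: 30 g × 23/6 ÷ 340 g/cup × 16 tbsp/cup ≈ 5 tbsp
chocolate chips: 2 lb × 23/6 × 16 oz/lb × 28.35 g/oz ≈ 3478 g
sliced almonds: (3 tbsp + 2 tsp = 11/3 tbsp) × 23/6 ÷ 16 tbsp/cup × 108 g/cup ≈ 95 g
raisins: 0.25 cup × 23/6 × 165 g/cup ≈ 158 g
dried cranberries: (3 tbsp + 2 tsp = 11/3 tbsp) × 23/6 ÷ 16 tbsp/cup × 140 g/cup ≈ 123 g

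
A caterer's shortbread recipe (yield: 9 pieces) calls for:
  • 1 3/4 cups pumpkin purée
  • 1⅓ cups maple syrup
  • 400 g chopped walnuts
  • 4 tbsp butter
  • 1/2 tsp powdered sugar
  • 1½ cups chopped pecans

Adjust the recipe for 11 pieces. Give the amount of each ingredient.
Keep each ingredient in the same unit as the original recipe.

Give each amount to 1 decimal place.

pumpkin purée: 2.1 cup; maple syrup: 1.6 cup; chopped walnuts: 488.9 g; butter: 4.9 tbsp; powdered sugar: 0.6 tsp; chopped pecans: 1.8 cup

Scaling factor: 11/9.
pumpkin purée: 1.75 cup × 11/9 ≈ 2.1 cup
maple syrup: 4/3 cup × 11/9 ≈ 1.6 cup
chopped walnuts: 400 g × 11/9 ≈ 488.9 g
butter: 4 tbsp × 11/9 ≈ 4.9 tbsp
powdered sugar: 0.5 tsp × 11/9 ≈ 0.6 tsp
chopped pecans: 1.5 cup × 11/9 ≈ 1.8 cup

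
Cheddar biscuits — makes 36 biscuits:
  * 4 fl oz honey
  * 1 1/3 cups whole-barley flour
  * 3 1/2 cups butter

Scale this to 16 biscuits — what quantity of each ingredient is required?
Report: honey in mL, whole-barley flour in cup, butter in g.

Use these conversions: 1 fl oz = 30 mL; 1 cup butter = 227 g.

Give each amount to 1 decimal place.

Scaling factor: 16/36 = 4/9.
honey: 4 fl oz × 4/9 × 30 mL/fl oz ≈ 53.3 mL
whole-barley flour: 4/3 cup × 4/9 ≈ 0.6 cup
butter: 3.5 cup × 4/9 × 227 g/cup ≈ 353.1 g

honey: 53.3 mL; whole-barley flour: 0.6 cup; butter: 353.1 g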